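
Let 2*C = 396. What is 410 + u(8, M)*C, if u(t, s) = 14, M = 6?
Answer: 3182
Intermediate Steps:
C = 198 (C = (½)*396 = 198)
410 + u(8, M)*C = 410 + 14*198 = 410 + 2772 = 3182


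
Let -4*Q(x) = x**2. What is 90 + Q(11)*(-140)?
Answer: 4325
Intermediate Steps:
Q(x) = -x**2/4
90 + Q(11)*(-140) = 90 - 1/4*11**2*(-140) = 90 - 1/4*121*(-140) = 90 - 121/4*(-140) = 90 + 4235 = 4325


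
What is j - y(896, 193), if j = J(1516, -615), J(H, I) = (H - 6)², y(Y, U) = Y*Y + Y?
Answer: 1476388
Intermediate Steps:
y(Y, U) = Y + Y² (y(Y, U) = Y² + Y = Y + Y²)
J(H, I) = (-6 + H)²
j = 2280100 (j = (-6 + 1516)² = 1510² = 2280100)
j - y(896, 193) = 2280100 - 896*(1 + 896) = 2280100 - 896*897 = 2280100 - 1*803712 = 2280100 - 803712 = 1476388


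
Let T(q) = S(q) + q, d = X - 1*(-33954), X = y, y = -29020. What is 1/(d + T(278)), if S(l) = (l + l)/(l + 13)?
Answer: 291/1517248 ≈ 0.00019179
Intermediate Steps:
X = -29020
S(l) = 2*l/(13 + l) (S(l) = (2*l)/(13 + l) = 2*l/(13 + l))
d = 4934 (d = -29020 - 1*(-33954) = -29020 + 33954 = 4934)
T(q) = q + 2*q/(13 + q) (T(q) = 2*q/(13 + q) + q = q + 2*q/(13 + q))
1/(d + T(278)) = 1/(4934 + 278*(15 + 278)/(13 + 278)) = 1/(4934 + 278*293/291) = 1/(4934 + 278*(1/291)*293) = 1/(4934 + 81454/291) = 1/(1517248/291) = 291/1517248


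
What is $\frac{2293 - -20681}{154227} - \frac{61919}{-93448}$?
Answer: $\frac{3898818655}{4804068232} \approx 0.81157$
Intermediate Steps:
$\frac{2293 - -20681}{154227} - \frac{61919}{-93448} = \left(2293 + 20681\right) \frac{1}{154227} - - \frac{61919}{93448} = 22974 \cdot \frac{1}{154227} + \frac{61919}{93448} = \frac{7658}{51409} + \frac{61919}{93448} = \frac{3898818655}{4804068232}$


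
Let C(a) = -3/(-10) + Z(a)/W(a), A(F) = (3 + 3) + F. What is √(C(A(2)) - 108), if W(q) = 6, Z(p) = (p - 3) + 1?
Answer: I*√10670/10 ≈ 10.33*I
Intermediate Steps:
Z(p) = -2 + p (Z(p) = (-3 + p) + 1 = -2 + p)
A(F) = 6 + F
C(a) = -1/30 + a/6 (C(a) = -3/(-10) + (-2 + a)/6 = -3*(-⅒) + (-2 + a)*(⅙) = 3/10 + (-⅓ + a/6) = -1/30 + a/6)
√(C(A(2)) - 108) = √((-1/30 + (6 + 2)/6) - 108) = √((-1/30 + (⅙)*8) - 108) = √((-1/30 + 4/3) - 108) = √(13/10 - 108) = √(-1067/10) = I*√10670/10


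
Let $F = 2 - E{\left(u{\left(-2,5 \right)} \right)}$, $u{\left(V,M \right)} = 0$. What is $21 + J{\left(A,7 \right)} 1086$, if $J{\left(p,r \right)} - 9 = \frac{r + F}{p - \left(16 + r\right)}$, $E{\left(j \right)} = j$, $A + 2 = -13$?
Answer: $\frac{181218}{19} \approx 9537.8$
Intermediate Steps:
$A = -15$ ($A = -2 - 13 = -15$)
$F = 2$ ($F = 2 - 0 = 2 + 0 = 2$)
$J{\left(p,r \right)} = 9 + \frac{2 + r}{-16 + p - r}$ ($J{\left(p,r \right)} = 9 + \frac{r + 2}{p - \left(16 + r\right)} = 9 + \frac{2 + r}{-16 + p - r}$)
$21 + J{\left(A,7 \right)} 1086 = 21 + \frac{142 - -135 + 8 \cdot 7}{16 + 7 - -15} \cdot 1086 = 21 + \frac{142 + 135 + 56}{16 + 7 + 15} \cdot 1086 = 21 + \frac{1}{38} \cdot 333 \cdot 1086 = 21 + \frac{333}{38} \cdot 1086 = 21 + \frac{180819}{19} = \frac{181218}{19}$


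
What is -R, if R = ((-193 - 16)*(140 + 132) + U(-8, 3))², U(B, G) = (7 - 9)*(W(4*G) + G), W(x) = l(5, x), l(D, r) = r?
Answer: -3235106884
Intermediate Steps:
W(x) = x
U(B, G) = -10*G (U(B, G) = (7 - 9)*(4*G + G) = -10*G)
R = 3235106884 (R = ((-193 - 16)*(140 + 132) - 10*3)² = (-209*272 - 30)² = (-56848 - 30)² = (-56878)² = 3235106884)
-R = -1*3235106884 = -3235106884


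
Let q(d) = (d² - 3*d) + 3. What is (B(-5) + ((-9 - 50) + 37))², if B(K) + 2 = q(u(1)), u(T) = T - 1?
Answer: 441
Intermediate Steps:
u(T) = -1 + T
q(d) = 3 + d² - 3*d
B(K) = 1 (B(K) = -2 + (3 + (-1 + 1)² - 3*(-1 + 1)) = -2 + (3 + 0² - 3*0) = -2 + (3 + 0 + 0) = -2 + 3 = 1)
(B(-5) + ((-9 - 50) + 37))² = (1 + ((-9 - 50) + 37))² = (1 + (-59 + 37))² = (1 - 22)² = (-21)² = 441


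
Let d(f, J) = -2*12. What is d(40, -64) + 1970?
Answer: 1946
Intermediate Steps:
d(f, J) = -24
d(40, -64) + 1970 = -24 + 1970 = 1946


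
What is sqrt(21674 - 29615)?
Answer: I*sqrt(7941) ≈ 89.112*I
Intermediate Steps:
sqrt(21674 - 29615) = sqrt(-7941) = I*sqrt(7941)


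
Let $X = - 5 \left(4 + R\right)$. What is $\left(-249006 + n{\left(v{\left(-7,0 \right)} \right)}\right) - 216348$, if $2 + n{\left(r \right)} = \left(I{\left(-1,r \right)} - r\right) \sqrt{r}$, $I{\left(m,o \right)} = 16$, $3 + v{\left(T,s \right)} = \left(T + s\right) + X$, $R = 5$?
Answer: $-465356 + 71 i \sqrt{55} \approx -4.6536 \cdot 10^{5} + 526.55 i$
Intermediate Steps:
$X = -45$ ($X = - 5 \left(4 + 5\right) = \left(-5\right) 9 = -45$)
$v{\left(T,s \right)} = -48 + T + s$ ($v{\left(T,s \right)} = -3 - \left(45 - T - s\right) = -3 + \left(-45 + T + s\right) = -48 + T + s$)
$n{\left(r \right)} = -2 + \sqrt{r} \left(16 - r\right)$ ($n{\left(r \right)} = -2 + \left(16 - r\right) \sqrt{r} = -2 + \sqrt{r} \left(16 - r\right)$)
$\left(-249006 + n{\left(v{\left(-7,0 \right)} \right)}\right) - 216348 = \left(-249006 - \left(2 + \left(-48 - 7 + 0\right)^{\frac{3}{2}} - 16 \sqrt{-48 - 7 + 0}\right)\right) - 216348 = \left(-249006 - \left(2 + \left(-55\right)^{\frac{3}{2}} - 16 i \sqrt{55}\right)\right) - 216348 = \left(-249006 - \left(2 - 71 i \sqrt{55}\right)\right) - 216348 = \left(-249008 + 71 i \sqrt{55}\right) - 216348 = -465356 + 71 i \sqrt{55}$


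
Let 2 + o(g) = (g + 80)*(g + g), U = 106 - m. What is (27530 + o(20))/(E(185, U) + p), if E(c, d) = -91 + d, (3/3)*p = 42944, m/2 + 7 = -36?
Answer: 31528/43045 ≈ 0.73244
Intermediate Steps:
m = -86 (m = -14 + 2*(-36) = -14 - 72 = -86)
p = 42944
U = 192 (U = 106 - 1*(-86) = 106 + 86 = 192)
o(g) = -2 + 2*g*(80 + g) (o(g) = -2 + (g + 80)*(g + g) = -2 + (80 + g)*(2*g) = -2 + 2*g*(80 + g))
(27530 + o(20))/(E(185, U) + p) = (27530 + (-2 + 2*20² + 160*20))/((-91 + 192) + 42944) = (27530 + (-2 + 2*400 + 3200))/(101 + 42944) = (27530 + (-2 + 800 + 3200))/43045 = (27530 + 3998)*(1/43045) = 31528*(1/43045) = 31528/43045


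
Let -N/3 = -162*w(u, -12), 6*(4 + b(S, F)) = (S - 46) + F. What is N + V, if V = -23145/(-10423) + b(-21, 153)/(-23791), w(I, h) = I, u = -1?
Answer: -359893893622/743920779 ≈ -483.78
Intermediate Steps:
b(S, F) = -35/3 + F/6 + S/6 (b(S, F) = -4 + ((S - 46) + F)/6 = -4 + ((-46 + S) + F)/6 = -4 + (-46 + F + S)/6 = -4 + (-23/3 + F/6 + S/6) = -35/3 + F/6 + S/6)
V = 1651604972/743920779 (V = -23145/(-10423) + (-35/3 + (⅙)*153 + (⅙)*(-21))/(-23791) = -23145*(-1/10423) + (-35/3 + 51/2 - 7/2)*(-1/23791) = 23145/10423 + (31/3)*(-1/23791) = 23145/10423 - 31/71373 = 1651604972/743920779 ≈ 2.2201)
N = -486 (N = -(-486)*(-1) = -3*162 = -486)
N + V = -486 + 1651604972/743920779 = -359893893622/743920779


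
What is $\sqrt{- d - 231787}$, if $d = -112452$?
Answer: $i \sqrt{119335} \approx 345.45 i$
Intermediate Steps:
$\sqrt{- d - 231787} = \sqrt{\left(-1\right) \left(-112452\right) - 231787} = \sqrt{112452 - 231787} = \sqrt{-119335} = i \sqrt{119335}$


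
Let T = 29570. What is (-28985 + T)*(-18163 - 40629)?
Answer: -34393320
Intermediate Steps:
(-28985 + T)*(-18163 - 40629) = (-28985 + 29570)*(-18163 - 40629) = 585*(-58792) = -34393320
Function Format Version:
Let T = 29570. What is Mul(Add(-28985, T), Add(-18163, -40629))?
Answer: -34393320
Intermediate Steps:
Mul(Add(-28985, T), Add(-18163, -40629)) = Mul(Add(-28985, 29570), Add(-18163, -40629)) = Mul(585, -58792) = -34393320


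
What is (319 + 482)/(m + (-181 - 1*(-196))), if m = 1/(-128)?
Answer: 102528/1919 ≈ 53.428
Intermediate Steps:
m = -1/128 ≈ -0.0078125
(319 + 482)/(m + (-181 - 1*(-196))) = (319 + 482)/(-1/128 + (-181 - 1*(-196))) = 801/(-1/128 + (-181 + 196)) = 801/(-1/128 + 15) = 801/(1919/128) = 801*(128/1919) = 102528/1919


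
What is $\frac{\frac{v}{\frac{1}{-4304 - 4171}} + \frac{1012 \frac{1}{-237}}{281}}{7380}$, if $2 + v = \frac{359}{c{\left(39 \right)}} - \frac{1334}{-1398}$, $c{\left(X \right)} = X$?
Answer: $- \frac{3487299393737}{372177667485} \approx -9.37$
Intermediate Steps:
$v = \frac{74144}{9087}$ ($v = -2 + \left(\frac{359}{39} - \frac{1334}{-1398}\right) = -2 + \left(359 \cdot \frac{1}{39} - - \frac{667}{699}\right) = -2 + \left(\frac{359}{39} + \frac{667}{699}\right) = -2 + \frac{92318}{9087} = \frac{74144}{9087} \approx 8.1593$)
$\frac{\frac{v}{\frac{1}{-4304 - 4171}} + \frac{1012 \frac{1}{-237}}{281}}{7380} = \frac{\frac{74144}{9087 \frac{1}{-4304 - 4171}} + \frac{1012 \frac{1}{-237}}{281}}{7380} = \left(\frac{74144}{9087 \frac{1}{-8475}} + 1012 \left(- \frac{1}{237}\right) \frac{1}{281}\right) \frac{1}{7380} = \left(\frac{74144}{9087 \left(- \frac{1}{8475}\right)} - \frac{1012}{66597}\right) \frac{1}{7380} = \left(\frac{74144}{9087} \left(-8475\right) - \frac{1012}{66597}\right) \frac{1}{7380} = \left(- \frac{209456800}{3029} - \frac{1012}{66597}\right) \frac{1}{7380} = \left(- \frac{13949197574948}{201722313}\right) \frac{1}{7380} = - \frac{3487299393737}{372177667485}$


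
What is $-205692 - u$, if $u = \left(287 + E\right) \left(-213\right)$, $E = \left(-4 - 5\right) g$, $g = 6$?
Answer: $-156063$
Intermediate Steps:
$E = -54$ ($E = \left(-4 - 5\right) 6 = \left(-9\right) 6 = -54$)
$u = -49629$ ($u = \left(287 - 54\right) \left(-213\right) = 233 \left(-213\right) = -49629$)
$-205692 - u = -205692 - -49629 = -205692 + 49629 = -156063$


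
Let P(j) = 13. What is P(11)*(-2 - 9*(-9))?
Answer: 1027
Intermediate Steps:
P(11)*(-2 - 9*(-9)) = 13*(-2 - 9*(-9)) = 13*(-2 + 81) = 13*79 = 1027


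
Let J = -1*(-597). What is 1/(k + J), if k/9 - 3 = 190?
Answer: 1/2334 ≈ 0.00042845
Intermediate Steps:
k = 1737 (k = 27 + 9*190 = 27 + 1710 = 1737)
J = 597
1/(k + J) = 1/(1737 + 597) = 1/2334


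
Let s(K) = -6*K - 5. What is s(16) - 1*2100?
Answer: -2201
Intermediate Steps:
s(K) = -5 - 6*K
s(16) - 1*2100 = (-5 - 6*16) - 1*2100 = (-5 - 96) - 2100 = -101 - 2100 = -2201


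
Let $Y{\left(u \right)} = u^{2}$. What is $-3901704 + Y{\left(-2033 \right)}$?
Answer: $231385$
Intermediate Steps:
$-3901704 + Y{\left(-2033 \right)} = -3901704 + \left(-2033\right)^{2} = -3901704 + 4133089 = 231385$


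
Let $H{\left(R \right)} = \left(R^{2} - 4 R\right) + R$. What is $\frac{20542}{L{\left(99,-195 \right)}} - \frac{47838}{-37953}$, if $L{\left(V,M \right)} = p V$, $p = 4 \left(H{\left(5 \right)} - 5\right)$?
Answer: $\frac{48574987}{4174830} \approx 11.635$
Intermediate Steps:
$H{\left(R \right)} = R^{2} - 3 R$
$p = 20$ ($p = 4 \left(5 \left(-3 + 5\right) - 5\right) = 4 \left(5 \cdot 2 - 5\right) = 4 \left(10 - 5\right) = 4 \cdot 5 = 20$)
$L{\left(V,M \right)} = 20 V$
$\frac{20542}{L{\left(99,-195 \right)}} - \frac{47838}{-37953} = \frac{20542}{20 \cdot 99} - \frac{47838}{-37953} = \frac{20542}{1980} - - \frac{15946}{12651} = 20542 \cdot \frac{1}{1980} + \frac{15946}{12651} = \frac{10271}{990} + \frac{15946}{12651} = \frac{48574987}{4174830}$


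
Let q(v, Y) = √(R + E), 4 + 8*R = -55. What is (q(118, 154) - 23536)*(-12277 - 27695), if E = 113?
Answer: 940780992 - 129909*√10 ≈ 9.4037e+8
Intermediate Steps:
R = -59/8 (R = -½ + (⅛)*(-55) = -½ - 55/8 = -59/8 ≈ -7.3750)
q(v, Y) = 13*√10/4 (q(v, Y) = √(-59/8 + 113) = √(845/8) = 13*√10/4)
(q(118, 154) - 23536)*(-12277 - 27695) = (13*√10/4 - 23536)*(-12277 - 27695) = (-23536 + 13*√10/4)*(-39972) = 940780992 - 129909*√10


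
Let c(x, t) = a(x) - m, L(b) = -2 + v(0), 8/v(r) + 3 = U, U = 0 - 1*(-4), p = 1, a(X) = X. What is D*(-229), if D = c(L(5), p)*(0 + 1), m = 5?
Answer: -229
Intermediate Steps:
U = 4 (U = 0 + 4 = 4)
v(r) = 8 (v(r) = 8/(-3 + 4) = 8/1 = 8*1 = 8)
L(b) = 6 (L(b) = -2 + 8 = 6)
c(x, t) = -5 + x (c(x, t) = x - 1*5 = x - 5 = -5 + x)
D = 1 (D = (-5 + 6)*(0 + 1) = 1*1 = 1)
D*(-229) = 1*(-229) = -229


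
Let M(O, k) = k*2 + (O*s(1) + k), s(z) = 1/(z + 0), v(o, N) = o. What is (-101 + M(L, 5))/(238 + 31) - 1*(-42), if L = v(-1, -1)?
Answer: 11211/269 ≈ 41.677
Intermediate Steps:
s(z) = 1/z
L = -1
M(O, k) = O + 3*k (M(O, k) = k*2 + (O/1 + k) = 2*k + (O*1 + k) = 2*k + (O + k) = O + 3*k)
(-101 + M(L, 5))/(238 + 31) - 1*(-42) = (-101 + (-1 + 3*5))/(238 + 31) - 1*(-42) = (-101 + (-1 + 15))/269 + 42 = (-101 + 14)*(1/269) + 42 = -87*1/269 + 42 = -87/269 + 42 = 11211/269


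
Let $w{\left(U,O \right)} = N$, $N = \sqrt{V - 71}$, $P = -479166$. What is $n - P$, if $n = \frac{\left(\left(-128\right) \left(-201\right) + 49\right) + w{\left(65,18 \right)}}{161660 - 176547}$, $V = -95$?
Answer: $\frac{7133318465}{14887} - \frac{i \sqrt{166}}{14887} \approx 4.7916 \cdot 10^{5} - 0.00086546 i$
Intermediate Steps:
$N = i \sqrt{166}$ ($N = \sqrt{-95 - 71} = \sqrt{-166} = i \sqrt{166} \approx 12.884 i$)
$w{\left(U,O \right)} = i \sqrt{166}$
$n = - \frac{25777}{14887} - \frac{i \sqrt{166}}{14887}$ ($n = \frac{\left(\left(-128\right) \left(-201\right) + 49\right) + i \sqrt{166}}{161660 - 176547} = \frac{\left(25728 + 49\right) + i \sqrt{166}}{-14887} = \left(25777 + i \sqrt{166}\right) \left(- \frac{1}{14887}\right) = - \frac{25777}{14887} - \frac{i \sqrt{166}}{14887} \approx -1.7315 - 0.00086546 i$)
$n - P = \left(- \frac{25777}{14887} - \frac{i \sqrt{166}}{14887}\right) - -479166 = \left(- \frac{25777}{14887} - \frac{i \sqrt{166}}{14887}\right) + 479166 = \frac{7133318465}{14887} - \frac{i \sqrt{166}}{14887}$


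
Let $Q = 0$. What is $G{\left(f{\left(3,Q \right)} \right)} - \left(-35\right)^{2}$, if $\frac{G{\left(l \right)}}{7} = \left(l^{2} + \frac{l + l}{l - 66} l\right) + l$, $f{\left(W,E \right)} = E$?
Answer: $-1225$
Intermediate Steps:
$G{\left(l \right)} = 7 l + 7 l^{2} + \frac{14 l^{2}}{-66 + l}$ ($G{\left(l \right)} = 7 \left(\left(l^{2} + \frac{l + l}{l - 66} l\right) + l\right) = 7 \left(\left(l^{2} + \frac{2 l}{-66 + l} l\right) + l\right) = 7 \left(\left(l^{2} + \frac{2 l^{2}}{-66 + l}\right) + l\right) = 7 \left(l + l^{2} + \frac{2 l^{2}}{-66 + l}\right) = 7 l + 7 l^{2} + \frac{14 l^{2}}{-66 + l}$)
$G{\left(f{\left(3,Q \right)} \right)} - \left(-35\right)^{2} = 7 \cdot 0 \frac{1}{-66 + 0} \left(-66 + 0^{2} - 0\right) - \left(-35\right)^{2} = 7 \cdot 0 \frac{1}{-66} \left(-66 + 0 + 0\right) - 1225 = 7 \cdot 0 \left(- \frac{1}{66}\right) \left(-66\right) - 1225 = 0 - 1225 = -1225$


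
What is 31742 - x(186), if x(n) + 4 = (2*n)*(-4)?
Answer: 33234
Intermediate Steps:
x(n) = -4 - 8*n (x(n) = -4 + (2*n)*(-4) = -4 - 8*n)
31742 - x(186) = 31742 - (-4 - 8*186) = 31742 - (-4 - 1488) = 31742 - 1*(-1492) = 31742 + 1492 = 33234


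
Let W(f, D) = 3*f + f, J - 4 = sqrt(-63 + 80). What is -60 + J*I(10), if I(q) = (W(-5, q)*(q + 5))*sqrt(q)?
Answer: -60 - 1200*sqrt(10) - 300*sqrt(170) ≈ -7766.3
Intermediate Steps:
J = 4 + sqrt(17) (J = 4 + sqrt(-63 + 80) = 4 + sqrt(17) ≈ 8.1231)
W(f, D) = 4*f
I(q) = sqrt(q)*(-100 - 20*q) (I(q) = ((4*(-5))*(q + 5))*sqrt(q) = (-20*(5 + q))*sqrt(q) = (-100 - 20*q)*sqrt(q) = sqrt(q)*(-100 - 20*q))
-60 + J*I(10) = -60 + (4 + sqrt(17))*(20*sqrt(10)*(-5 - 1*10)) = -60 + (4 + sqrt(17))*(20*sqrt(10)*(-5 - 10)) = -60 + (4 + sqrt(17))*(20*sqrt(10)*(-15)) = -60 + (4 + sqrt(17))*(-300*sqrt(10)) = -60 - 300*sqrt(10)*(4 + sqrt(17))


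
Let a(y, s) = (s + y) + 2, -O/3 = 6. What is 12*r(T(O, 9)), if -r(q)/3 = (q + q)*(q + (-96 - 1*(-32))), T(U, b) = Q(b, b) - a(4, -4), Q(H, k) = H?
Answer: 28728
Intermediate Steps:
O = -18 (O = -3*6 = -18)
a(y, s) = 2 + s + y
T(U, b) = -2 + b (T(U, b) = b - (2 - 4 + 4) = b - 1*2 = b - 2 = -2 + b)
r(q) = -6*q*(-64 + q) (r(q) = -3*(q + q)*(q + (-96 - 1*(-32))) = -3*2*q*(q + (-96 + 32)) = -3*2*q*(q - 64) = -3*2*q*(-64 + q) = -6*q*(-64 + q))
12*r(T(O, 9)) = 12*(6*(-2 + 9)*(64 - (-2 + 9))) = 12*(6*7*(64 - 1*7)) = 12*(6*7*(64 - 7)) = 12*(6*7*57) = 12*2394 = 28728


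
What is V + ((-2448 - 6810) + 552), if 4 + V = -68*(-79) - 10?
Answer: -3348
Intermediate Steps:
V = 5358 (V = -4 + (-68*(-79) - 10) = -4 + (5372 - 10) = -4 + 5362 = 5358)
V + ((-2448 - 6810) + 552) = 5358 + ((-2448 - 6810) + 552) = 5358 + (-9258 + 552) = 5358 - 8706 = -3348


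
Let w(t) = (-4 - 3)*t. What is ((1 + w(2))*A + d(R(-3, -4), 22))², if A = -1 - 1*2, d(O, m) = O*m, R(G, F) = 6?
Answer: 29241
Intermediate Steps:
w(t) = -7*t
A = -3 (A = -1 - 2 = -3)
((1 + w(2))*A + d(R(-3, -4), 22))² = ((1 - 7*2)*(-3) + 6*22)² = ((1 - 14)*(-3) + 132)² = (-13*(-3) + 132)² = (39 + 132)² = 171² = 29241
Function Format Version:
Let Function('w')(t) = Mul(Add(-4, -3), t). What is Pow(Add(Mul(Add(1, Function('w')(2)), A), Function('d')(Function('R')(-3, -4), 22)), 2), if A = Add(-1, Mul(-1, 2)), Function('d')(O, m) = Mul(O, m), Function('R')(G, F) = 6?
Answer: 29241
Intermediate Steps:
Function('w')(t) = Mul(-7, t)
A = -3 (A = Add(-1, -2) = -3)
Pow(Add(Mul(Add(1, Function('w')(2)), A), Function('d')(Function('R')(-3, -4), 22)), 2) = Pow(Add(Mul(Add(1, Mul(-7, 2)), -3), Mul(6, 22)), 2) = Pow(Add(Mul(Add(1, -14), -3), 132), 2) = Pow(Add(Mul(-13, -3), 132), 2) = Pow(Add(39, 132), 2) = Pow(171, 2) = 29241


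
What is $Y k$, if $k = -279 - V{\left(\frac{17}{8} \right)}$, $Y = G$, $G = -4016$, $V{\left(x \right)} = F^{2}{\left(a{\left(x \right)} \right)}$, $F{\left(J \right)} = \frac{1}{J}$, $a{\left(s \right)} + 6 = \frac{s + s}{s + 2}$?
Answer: $\frac{1883773323}{1681} \approx 1.1206 \cdot 10^{6}$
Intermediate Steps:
$a{\left(s \right)} = -6 + \frac{2 s}{2 + s}$ ($a{\left(s \right)} = -6 + \frac{s + s}{s + 2} = -6 + \frac{2 s}{2 + s}$)
$V{\left(x \right)} = \frac{\left(2 + x\right)^{2}}{16 \left(-3 - x\right)^{2}}$ ($V{\left(x \right)} = \left(\frac{1}{4 \frac{1}{2 + x} \left(-3 - x\right)}\right)^{2} = \left(\frac{2 + x}{4 \left(-3 - x\right)}\right)^{2} = \frac{\left(2 + x\right)^{2}}{16 \left(-3 - x\right)^{2}}$)
$Y = -4016$
$k = - \frac{7505073}{26896}$ ($k = -279 - \frac{\left(2 + \frac{17}{8}\right)^{2}}{16 \left(3 + \frac{17}{8}\right)^{2}} = -279 - \frac{\left(\frac{33}{8}\right)^{2}}{16 \cdot \frac{1681}{64}} = -279 - \frac{1}{16} \cdot \frac{1089}{64} \cdot \frac{64}{1681} = -279 - \frac{1089}{26896} = - \frac{7505073}{26896} \approx -279.04$)
$Y k = \left(-4016\right) \left(- \frac{7505073}{26896}\right) = \frac{1883773323}{1681}$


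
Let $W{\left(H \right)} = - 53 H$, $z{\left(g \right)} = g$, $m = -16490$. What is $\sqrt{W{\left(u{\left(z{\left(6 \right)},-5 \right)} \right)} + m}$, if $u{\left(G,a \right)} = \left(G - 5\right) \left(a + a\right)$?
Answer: $2 i \sqrt{3990} \approx 126.33 i$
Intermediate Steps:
$u{\left(G,a \right)} = 2 a \left(-5 + G\right)$ ($u{\left(G,a \right)} = \left(-5 + G\right) 2 a = 2 a \left(-5 + G\right)$)
$\sqrt{W{\left(u{\left(z{\left(6 \right)},-5 \right)} \right)} + m} = \sqrt{- 53 \cdot 2 \left(-5\right) \left(-5 + 6\right) - 16490} = \sqrt{- 53 \cdot 2 \left(-5\right) 1 - 16490} = \sqrt{\left(-53\right) \left(-10\right) - 16490} = \sqrt{530 - 16490} = \sqrt{-15960} = 2 i \sqrt{3990}$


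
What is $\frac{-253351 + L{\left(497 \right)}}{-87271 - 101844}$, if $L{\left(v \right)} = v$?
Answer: $\frac{252854}{189115} \approx 1.337$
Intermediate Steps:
$\frac{-253351 + L{\left(497 \right)}}{-87271 - 101844} = \frac{-253351 + 497}{-87271 - 101844} = - \frac{252854}{-87271 - 101844} = - \frac{252854}{-189115} = \left(-252854\right) \left(- \frac{1}{189115}\right) = \frac{252854}{189115}$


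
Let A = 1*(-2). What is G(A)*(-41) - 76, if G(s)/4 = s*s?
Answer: -732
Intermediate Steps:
A = -2
G(s) = 4*s**2 (G(s) = 4*(s*s) = 4*s**2)
G(A)*(-41) - 76 = (4*(-2)**2)*(-41) - 76 = (4*4)*(-41) - 76 = 16*(-41) - 76 = -656 - 76 = -732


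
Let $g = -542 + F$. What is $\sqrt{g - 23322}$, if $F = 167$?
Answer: $3 i \sqrt{2633} \approx 153.94 i$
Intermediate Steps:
$g = -375$ ($g = -542 + 167 = -375$)
$\sqrt{g - 23322} = \sqrt{-375 - 23322} = \sqrt{-23697} = 3 i \sqrt{2633}$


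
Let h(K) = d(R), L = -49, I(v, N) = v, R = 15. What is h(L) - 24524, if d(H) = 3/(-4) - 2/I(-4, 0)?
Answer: -98097/4 ≈ -24524.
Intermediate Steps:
d(H) = -¼ (d(H) = 3/(-4) - 2/(-4) = 3*(-¼) - 2*(-¼) = -¾ + ½ = -¼)
h(K) = -¼
h(L) - 24524 = -¼ - 24524 = -98097/4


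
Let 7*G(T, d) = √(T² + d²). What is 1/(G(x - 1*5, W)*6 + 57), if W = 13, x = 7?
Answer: 931/50991 - 14*√173/50991 ≈ 0.014647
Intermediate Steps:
G(T, d) = √(T² + d²)/7
1/(G(x - 1*5, W)*6 + 57) = 1/((√((7 - 1*5)² + 13²)/7)*6 + 57) = 1/((√((7 - 5)² + 169)/7)*6 + 57) = 1/((√(2² + 169)/7)*6 + 57) = 1/((√(4 + 169)/7)*6 + 57) = 1/((√173/7)*6 + 57) = 1/(6*√173/7 + 57) = 1/(57 + 6*√173/7)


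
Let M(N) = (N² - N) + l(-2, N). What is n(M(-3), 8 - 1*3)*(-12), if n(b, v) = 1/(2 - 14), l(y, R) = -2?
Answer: 1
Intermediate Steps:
M(N) = -2 + N² - N (M(N) = (N² - N) - 2 = -2 + N² - N)
n(b, v) = -1/12 (n(b, v) = 1/(-12) = -1/12)
n(M(-3), 8 - 1*3)*(-12) = -1/12*(-12) = 1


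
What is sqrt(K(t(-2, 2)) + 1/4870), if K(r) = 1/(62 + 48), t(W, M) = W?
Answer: sqrt(6669465)/26785 ≈ 0.096417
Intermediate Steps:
K(r) = 1/110
sqrt(K(t(-2, 2)) + 1/4870) = sqrt(1/110 + 1/4870) = sqrt(249/26785) = sqrt(6669465)/26785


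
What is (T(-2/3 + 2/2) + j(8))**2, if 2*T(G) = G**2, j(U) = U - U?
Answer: 1/324 ≈ 0.0030864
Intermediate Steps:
j(U) = 0
T(G) = G**2/2
(T(-2/3 + 2/2) + j(8))**2 = ((-2/3 + 2/2)**2/2 + 0)**2 = ((-2*1/3 + 2*(1/2))**2/2 + 0)**2 = ((-2/3 + 1)**2/2 + 0)**2 = ((1/3)**2/2 + 0)**2 = ((1/2)*(1/9) + 0)**2 = (1/18 + 0)**2 = (1/18)**2 = 1/324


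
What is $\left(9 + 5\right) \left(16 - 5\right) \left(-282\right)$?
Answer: $-43428$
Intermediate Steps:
$\left(9 + 5\right) \left(16 - 5\right) \left(-282\right) = 14 \cdot 11 \left(-282\right) = 154 \left(-282\right) = -43428$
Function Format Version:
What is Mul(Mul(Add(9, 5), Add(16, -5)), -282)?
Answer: -43428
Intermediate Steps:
Mul(Mul(Add(9, 5), Add(16, -5)), -282) = Mul(Mul(14, 11), -282) = Mul(154, -282) = -43428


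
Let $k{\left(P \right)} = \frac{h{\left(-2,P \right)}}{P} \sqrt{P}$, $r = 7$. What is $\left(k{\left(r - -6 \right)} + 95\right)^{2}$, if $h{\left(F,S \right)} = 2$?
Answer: $\frac{117329}{13} + \frac{380 \sqrt{13}}{13} \approx 9130.7$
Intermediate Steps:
$k{\left(P \right)} = \frac{2}{\sqrt{P}}$ ($k{\left(P \right)} = \frac{2}{P} \sqrt{P} = \frac{2}{\sqrt{P}}$)
$\left(k{\left(r - -6 \right)} + 95\right)^{2} = \left(\frac{2}{\sqrt{7 - -6}} + 95\right)^{2} = \left(\frac{2}{\sqrt{7 + 6}} + 95\right)^{2} = \left(\frac{2}{\sqrt{13}} + 95\right)^{2} = \left(2 \frac{\sqrt{13}}{13} + 95\right)^{2} = \left(\frac{2 \sqrt{13}}{13} + 95\right)^{2} = \left(95 + \frac{2 \sqrt{13}}{13}\right)^{2}$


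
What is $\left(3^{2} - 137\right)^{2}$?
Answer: $16384$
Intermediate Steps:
$\left(3^{2} - 137\right)^{2} = \left(9 - 137\right)^{2} = \left(-128\right)^{2} = 16384$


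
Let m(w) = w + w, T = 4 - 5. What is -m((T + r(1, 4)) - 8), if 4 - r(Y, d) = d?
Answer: 18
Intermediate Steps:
r(Y, d) = 4 - d
T = -1
m(w) = 2*w
-m((T + r(1, 4)) - 8) = -2*((-1 + (4 - 1*4)) - 8) = -2*((-1 + (4 - 4)) - 8) = -2*((-1 + 0) - 8) = -2*(-1 - 8) = -2*(-9) = -1*(-18) = 18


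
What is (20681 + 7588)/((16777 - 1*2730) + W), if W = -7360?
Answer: 3141/743 ≈ 4.2275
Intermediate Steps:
(20681 + 7588)/((16777 - 1*2730) + W) = (20681 + 7588)/((16777 - 1*2730) - 7360) = 28269/((16777 - 2730) - 7360) = 28269/(14047 - 7360) = 28269/6687 = 28269*(1/6687) = 3141/743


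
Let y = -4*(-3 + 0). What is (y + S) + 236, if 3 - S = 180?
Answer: 71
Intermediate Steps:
S = -177 (S = 3 - 1*180 = 3 - 180 = -177)
y = 12 (y = -4*(-3) = 12)
(y + S) + 236 = (12 - 177) + 236 = -165 + 236 = 71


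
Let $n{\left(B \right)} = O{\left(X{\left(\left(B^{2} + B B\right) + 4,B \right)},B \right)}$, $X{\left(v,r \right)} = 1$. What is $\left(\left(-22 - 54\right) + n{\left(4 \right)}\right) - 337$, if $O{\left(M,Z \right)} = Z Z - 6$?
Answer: $-403$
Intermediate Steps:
$O{\left(M,Z \right)} = -6 + Z^{2}$ ($O{\left(M,Z \right)} = Z^{2} - 6 = -6 + Z^{2}$)
$n{\left(B \right)} = -6 + B^{2}$
$\left(\left(-22 - 54\right) + n{\left(4 \right)}\right) - 337 = \left(\left(-22 - 54\right) - \left(6 - 4^{2}\right)\right) - 337 = \left(\left(-22 - 54\right) + \left(-6 + 16\right)\right) - 337 = \left(-76 + 10\right) - 337 = -66 - 337 = -403$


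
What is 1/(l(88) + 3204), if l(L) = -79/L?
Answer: 88/281873 ≈ 0.00031220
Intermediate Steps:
1/(l(88) + 3204) = 1/(-79/88 + 3204) = 1/(281873/88) = 88/281873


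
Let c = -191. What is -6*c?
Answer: 1146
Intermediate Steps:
-6*c = -6*(-191) = 1146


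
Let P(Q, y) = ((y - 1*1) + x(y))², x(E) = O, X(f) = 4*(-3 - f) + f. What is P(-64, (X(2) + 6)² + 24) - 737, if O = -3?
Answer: 26159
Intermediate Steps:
X(f) = -12 - 3*f (X(f) = (-12 - 4*f) + f = -12 - 3*f)
x(E) = -3
P(Q, y) = (-4 + y)² (P(Q, y) = ((y - 1*1) - 3)² = ((y - 1) - 3)² = ((-1 + y) - 3)² = (-4 + y)²)
P(-64, (X(2) + 6)² + 24) - 737 = (-4 + (((-12 - 3*2) + 6)² + 24))² - 737 = (-4 + (((-12 - 6) + 6)² + 24))² - 737 = (-4 + ((-18 + 6)² + 24))² - 737 = (-4 + ((-12)² + 24))² - 737 = (-4 + (144 + 24))² - 737 = (-4 + 168)² - 737 = 164² - 737 = 26896 - 737 = 26159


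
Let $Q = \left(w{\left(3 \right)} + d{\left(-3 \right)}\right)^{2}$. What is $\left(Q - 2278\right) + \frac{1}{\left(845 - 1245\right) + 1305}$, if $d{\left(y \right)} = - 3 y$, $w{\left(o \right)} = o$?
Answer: $- \frac{1931269}{905} \approx -2134.0$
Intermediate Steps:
$Q = 144$ ($Q = \left(3 - -9\right)^{2} = \left(3 + 9\right)^{2} = 12^{2} = 144$)
$\left(Q - 2278\right) + \frac{1}{\left(845 - 1245\right) + 1305} = \left(144 - 2278\right) + \frac{1}{\left(845 - 1245\right) + 1305} = -2134 + \frac{1}{\left(845 - 1245\right) + 1305} = -2134 + \frac{1}{-400 + 1305} = -2134 + \frac{1}{905} = - \frac{1931269}{905}$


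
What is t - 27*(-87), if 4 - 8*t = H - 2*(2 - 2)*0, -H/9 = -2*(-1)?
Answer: 9407/4 ≈ 2351.8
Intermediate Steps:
H = -18 (H = -(-18)*(-1) = -9*2 = -18)
t = 11/4 (t = ½ - (-18 - 2*(2 - 2)*0)/8 = ½ - (-18 - 0*0)/8 = ½ - (-18 - 2*0)/8 = ½ - (-18 + 0)/8 = ½ - ⅛*(-18) = ½ + 9/4 = 11/4 ≈ 2.7500)
t - 27*(-87) = 11/4 - 27*(-87) = 11/4 + 2349 = 9407/4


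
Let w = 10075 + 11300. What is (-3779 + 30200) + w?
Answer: 47796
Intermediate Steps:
w = 21375
(-3779 + 30200) + w = (-3779 + 30200) + 21375 = 26421 + 21375 = 47796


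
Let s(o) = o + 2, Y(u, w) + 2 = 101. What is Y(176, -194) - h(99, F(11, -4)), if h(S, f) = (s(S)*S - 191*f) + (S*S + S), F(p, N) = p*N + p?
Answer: -26103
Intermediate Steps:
Y(u, w) = 99 (Y(u, w) = -2 + 101 = 99)
s(o) = 2 + o
F(p, N) = p + N*p (F(p, N) = N*p + p = p + N*p)
h(S, f) = S + S**2 - 191*f + S*(2 + S) (h(S, f) = ((2 + S)*S - 191*f) + (S*S + S) = (S*(2 + S) - 191*f) + (S**2 + S) = (-191*f + S*(2 + S)) + (S + S**2) = S + S**2 - 191*f + S*(2 + S))
Y(176, -194) - h(99, F(11, -4)) = 99 - (-2101*(1 - 4) + 2*99**2 + 3*99) = 99 - (-2101*(-3) + 2*9801 + 297) = 99 - (-191*(-33) + 19602 + 297) = 99 - (6303 + 19602 + 297) = 99 - 1*26202 = 99 - 26202 = -26103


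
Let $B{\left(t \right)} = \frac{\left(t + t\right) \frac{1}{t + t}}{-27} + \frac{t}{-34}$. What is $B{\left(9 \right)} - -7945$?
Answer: $\frac{7293233}{918} \approx 7944.7$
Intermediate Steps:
$B{\left(t \right)} = - \frac{1}{27} - \frac{t}{34}$ ($B{\left(t \right)} = \frac{2 t}{2 t} \left(- \frac{1}{27}\right) + t \left(- \frac{1}{34}\right) = 2 t \frac{1}{2 t} \left(- \frac{1}{27}\right) - \frac{t}{34} = 1 \left(- \frac{1}{27}\right) - \frac{t}{34} = - \frac{1}{27} - \frac{t}{34}$)
$B{\left(9 \right)} - -7945 = \left(- \frac{1}{27} - \frac{9}{34}\right) - -7945 = \left(- \frac{1}{27} - \frac{9}{34}\right) + \left(-13161 + 21106\right) = - \frac{277}{918} + 7945 = \frac{7293233}{918}$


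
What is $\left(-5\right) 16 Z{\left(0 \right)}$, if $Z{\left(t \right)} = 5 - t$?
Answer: $-400$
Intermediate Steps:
$\left(-5\right) 16 Z{\left(0 \right)} = \left(-5\right) 16 \left(5 - 0\right) = - 80 \left(5 + 0\right) = \left(-80\right) 5 = -400$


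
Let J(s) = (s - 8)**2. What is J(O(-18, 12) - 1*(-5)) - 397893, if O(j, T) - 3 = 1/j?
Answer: -128917331/324 ≈ -3.9789e+5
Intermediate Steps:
O(j, T) = 3 + 1/j
J(s) = (-8 + s)**2
J(O(-18, 12) - 1*(-5)) - 397893 = (-8 + ((3 + 1/(-18)) - 1*(-5)))**2 - 397893 = (-8 + ((3 - 1/18) + 5))**2 - 397893 = (-8 + (53/18 + 5))**2 - 397893 = (-8 + 143/18)**2 - 397893 = (-1/18)**2 - 397893 = 1/324 - 397893 = -128917331/324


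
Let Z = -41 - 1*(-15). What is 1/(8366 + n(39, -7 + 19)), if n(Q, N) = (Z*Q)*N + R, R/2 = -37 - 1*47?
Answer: -1/3970 ≈ -0.00025189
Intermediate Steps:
Z = -26 (Z = -41 + 15 = -26)
R = -168 (R = 2*(-37 - 1*47) = 2*(-37 - 47) = 2*(-84) = -168)
n(Q, N) = -168 - 26*N*Q (n(Q, N) = (-26*Q)*N - 168 = -26*N*Q - 168 = -168 - 26*N*Q)
1/(8366 + n(39, -7 + 19)) = 1/(8366 + (-168 - 26*(-7 + 19)*39)) = 1/(8366 + (-168 - 26*12*39)) = 1/(8366 + (-168 - 12168)) = 1/(8366 - 12336) = 1/(-3970) = -1/3970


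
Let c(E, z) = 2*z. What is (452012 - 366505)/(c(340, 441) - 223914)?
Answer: -85507/223032 ≈ -0.38338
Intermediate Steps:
(452012 - 366505)/(c(340, 441) - 223914) = (452012 - 366505)/(2*441 - 223914) = 85507/(882 - 223914) = 85507/(-223032) = 85507*(-1/223032) = -85507/223032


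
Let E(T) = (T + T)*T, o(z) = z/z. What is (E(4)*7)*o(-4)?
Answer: 224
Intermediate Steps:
o(z) = 1
E(T) = 2*T**2 (E(T) = (2*T)*T = 2*T**2)
(E(4)*7)*o(-4) = ((2*4**2)*7)*1 = ((2*16)*7)*1 = (32*7)*1 = 224*1 = 224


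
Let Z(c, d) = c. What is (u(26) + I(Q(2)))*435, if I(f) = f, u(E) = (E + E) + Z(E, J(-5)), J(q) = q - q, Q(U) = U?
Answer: 34800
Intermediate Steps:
J(q) = 0
u(E) = 3*E (u(E) = (E + E) + E = 2*E + E = 3*E)
(u(26) + I(Q(2)))*435 = (3*26 + 2)*435 = (78 + 2)*435 = 80*435 = 34800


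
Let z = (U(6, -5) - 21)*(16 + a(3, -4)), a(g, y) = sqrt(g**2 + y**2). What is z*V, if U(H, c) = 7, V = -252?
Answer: 74088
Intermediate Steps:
z = -294 (z = (7 - 21)*(16 + sqrt(3**2 + (-4)**2)) = -14*(16 + sqrt(9 + 16)) = -14*(16 + sqrt(25)) = -14*(16 + 5) = -14*21 = -294)
z*V = -294*(-252) = 74088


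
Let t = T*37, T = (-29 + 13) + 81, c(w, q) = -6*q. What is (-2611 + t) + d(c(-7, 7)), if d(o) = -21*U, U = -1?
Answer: -185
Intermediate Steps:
d(o) = 21 (d(o) = -21*(-1) = 21)
T = 65 (T = -16 + 81 = 65)
t = 2405 (t = 65*37 = 2405)
(-2611 + t) + d(c(-7, 7)) = (-2611 + 2405) + 21 = -206 + 21 = -185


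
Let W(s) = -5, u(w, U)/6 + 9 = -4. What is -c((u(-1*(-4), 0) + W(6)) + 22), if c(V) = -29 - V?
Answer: -32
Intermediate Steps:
u(w, U) = -78 (u(w, U) = -54 + 6*(-4) = -54 - 24 = -78)
-c((u(-1*(-4), 0) + W(6)) + 22) = -(-29 - ((-78 - 5) + 22)) = -(-29 - (-83 + 22)) = -(-29 - 1*(-61)) = -(-29 + 61) = -1*32 = -32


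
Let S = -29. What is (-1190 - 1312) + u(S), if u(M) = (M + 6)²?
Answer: -1973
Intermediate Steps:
u(M) = (6 + M)²
(-1190 - 1312) + u(S) = (-1190 - 1312) + (6 - 29)² = -2502 + (-23)² = -2502 + 529 = -1973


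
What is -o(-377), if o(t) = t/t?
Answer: -1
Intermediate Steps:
o(t) = 1
-o(-377) = -1*1 = -1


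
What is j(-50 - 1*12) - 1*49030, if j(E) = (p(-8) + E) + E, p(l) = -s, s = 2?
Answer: -49156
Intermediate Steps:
p(l) = -2 (p(l) = -1*2 = -2)
j(E) = -2 + 2*E (j(E) = (-2 + E) + E = -2 + 2*E)
j(-50 - 1*12) - 1*49030 = (-2 + 2*(-50 - 1*12)) - 1*49030 = (-2 + 2*(-50 - 12)) - 49030 = (-2 + 2*(-62)) - 49030 = (-2 - 124) - 49030 = -126 - 49030 = -49156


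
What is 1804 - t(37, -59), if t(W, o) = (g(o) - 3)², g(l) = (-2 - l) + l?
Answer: 1779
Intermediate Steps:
g(l) = -2
t(W, o) = 25 (t(W, o) = (-2 - 3)² = (-5)² = 25)
1804 - t(37, -59) = 1804 - 1*25 = 1804 - 25 = 1779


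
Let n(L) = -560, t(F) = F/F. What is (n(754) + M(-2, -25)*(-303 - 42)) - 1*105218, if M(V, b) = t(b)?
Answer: -106123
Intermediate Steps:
t(F) = 1
M(V, b) = 1
(n(754) + M(-2, -25)*(-303 - 42)) - 1*105218 = (-560 + 1*(-303 - 42)) - 1*105218 = (-560 + 1*(-345)) - 105218 = (-560 - 345) - 105218 = -905 - 105218 = -106123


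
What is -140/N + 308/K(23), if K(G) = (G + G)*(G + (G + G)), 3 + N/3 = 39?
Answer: -17129/14283 ≈ -1.1993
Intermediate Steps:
N = 108 (N = -9 + 3*39 = -9 + 117 = 108)
K(G) = 6*G² (K(G) = (2*G)*(G + 2*G) = (2*G)*(3*G) = 6*G²)
-140/N + 308/K(23) = -140/108 + 308/((6*23²)) = -140*1/108 + 308/((6*529)) = -35/27 + 308/3174 = -35/27 + 308*(1/3174) = -35/27 + 154/1587 = -17129/14283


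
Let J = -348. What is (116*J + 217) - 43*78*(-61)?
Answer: 164443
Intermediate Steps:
(116*J + 217) - 43*78*(-61) = (116*(-348) + 217) - 43*78*(-61) = (-40368 + 217) - 3354*(-61) = -40151 + 204594 = 164443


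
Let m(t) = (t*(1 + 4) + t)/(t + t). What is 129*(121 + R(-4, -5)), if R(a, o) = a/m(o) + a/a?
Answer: 15566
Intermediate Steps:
m(t) = 3 (m(t) = (t*5 + t)/((2*t)) = (5*t + t)*(1/(2*t)) = (6*t)*(1/(2*t)) = 3)
R(a, o) = 1 + a/3 (R(a, o) = a/3 + a/a = a*(⅓) + 1 = a/3 + 1 = 1 + a/3)
129*(121 + R(-4, -5)) = 129*(121 + (1 + (⅓)*(-4))) = 129*(121 + (1 - 4/3)) = 129*(121 - ⅓) = 129*(362/3) = 15566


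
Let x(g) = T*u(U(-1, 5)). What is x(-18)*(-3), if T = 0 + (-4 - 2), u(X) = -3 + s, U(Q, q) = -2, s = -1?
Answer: -72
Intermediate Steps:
u(X) = -4 (u(X) = -3 - 1 = -4)
T = -6 (T = 0 - 6 = -6)
x(g) = 24 (x(g) = -6*(-4) = 24)
x(-18)*(-3) = 24*(-3) = -72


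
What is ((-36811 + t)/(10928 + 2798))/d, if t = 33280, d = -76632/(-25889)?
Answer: -30471353/350616944 ≈ -0.086908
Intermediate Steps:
d = 76632/25889 (d = -76632*(-1/25889) = 76632/25889 ≈ 2.9600)
((-36811 + t)/(10928 + 2798))/d = ((-36811 + 33280)/(10928 + 2798))/(76632/25889) = -3531/13726*(25889/76632) = -3531*1/13726*(25889/76632) = -3531/13726*25889/76632 = -30471353/350616944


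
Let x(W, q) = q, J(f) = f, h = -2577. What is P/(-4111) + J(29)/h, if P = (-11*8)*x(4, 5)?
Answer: 1014661/10594047 ≈ 0.095777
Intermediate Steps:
P = -440 (P = -11*8*5 = -88*5 = -440)
P/(-4111) + J(29)/h = -440/(-4111) + 29/(-2577) = -440*(-1/4111) + 29*(-1/2577) = 440/4111 - 29/2577 = 1014661/10594047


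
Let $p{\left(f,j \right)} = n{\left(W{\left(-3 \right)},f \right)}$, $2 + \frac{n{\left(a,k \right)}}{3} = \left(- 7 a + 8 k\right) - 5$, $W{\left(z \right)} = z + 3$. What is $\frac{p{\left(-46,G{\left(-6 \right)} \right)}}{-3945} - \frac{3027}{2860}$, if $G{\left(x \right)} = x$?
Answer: $- \frac{581601}{752180} \approx -0.77322$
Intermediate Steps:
$W{\left(z \right)} = 3 + z$
$n{\left(a,k \right)} = -21 - 21 a + 24 k$ ($n{\left(a,k \right)} = -6 + 3 \left(\left(- 7 a + 8 k\right) - 5\right) = -6 + 3 \left(-5 - 7 a + 8 k\right) = -6 - \left(15 - 24 k + 21 a\right) = -21 - 21 a + 24 k$)
$p{\left(f,j \right)} = -21 + 24 f$ ($p{\left(f,j \right)} = -21 - 21 \left(3 - 3\right) + 24 f = -21 - 0 + 24 f = -21 + 0 + 24 f = -21 + 24 f$)
$\frac{p{\left(-46,G{\left(-6 \right)} \right)}}{-3945} - \frac{3027}{2860} = \frac{-21 + 24 \left(-46\right)}{-3945} - \frac{3027}{2860} = \left(-21 - 1104\right) \left(- \frac{1}{3945}\right) - \frac{3027}{2860} = \left(-1125\right) \left(- \frac{1}{3945}\right) - \frac{3027}{2860} = \frac{75}{263} - \frac{3027}{2860} = - \frac{581601}{752180}$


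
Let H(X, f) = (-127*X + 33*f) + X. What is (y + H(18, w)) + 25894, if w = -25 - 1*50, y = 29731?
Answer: 50882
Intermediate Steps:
w = -75 (w = -25 - 50 = -75)
H(X, f) = -126*X + 33*f
(y + H(18, w)) + 25894 = (29731 + (-126*18 + 33*(-75))) + 25894 = (29731 + (-2268 - 2475)) + 25894 = (29731 - 4743) + 25894 = 24988 + 25894 = 50882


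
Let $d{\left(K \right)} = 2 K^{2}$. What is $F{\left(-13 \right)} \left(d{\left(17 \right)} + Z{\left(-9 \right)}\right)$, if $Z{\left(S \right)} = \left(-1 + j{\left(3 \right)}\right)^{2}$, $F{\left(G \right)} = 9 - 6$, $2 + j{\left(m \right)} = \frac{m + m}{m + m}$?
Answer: $1746$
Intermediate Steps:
$j{\left(m \right)} = -1$ ($j{\left(m \right)} = -2 + \frac{m + m}{m + m} = -2 + \frac{2 m}{2 m} = -2 + 2 m \frac{1}{2 m} = -2 + 1 = -1$)
$F{\left(G \right)} = 3$ ($F{\left(G \right)} = 9 - 6 = 3$)
$Z{\left(S \right)} = 4$ ($Z{\left(S \right)} = \left(-1 - 1\right)^{2} = \left(-2\right)^{2} = 4$)
$F{\left(-13 \right)} \left(d{\left(17 \right)} + Z{\left(-9 \right)}\right) = 3 \left(2 \cdot 17^{2} + 4\right) = 3 \left(2 \cdot 289 + 4\right) = 3 \left(578 + 4\right) = 3 \cdot 582 = 1746$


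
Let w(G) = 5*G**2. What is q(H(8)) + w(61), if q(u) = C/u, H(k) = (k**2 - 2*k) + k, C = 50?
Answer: 520965/28 ≈ 18606.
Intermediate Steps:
H(k) = k**2 - k
q(u) = 50/u
q(H(8)) + w(61) = 50/((8*(-1 + 8))) + 5*61**2 = 50/((8*7)) + 5*3721 = 50/56 + 18605 = 50*(1/56) + 18605 = 25/28 + 18605 = 520965/28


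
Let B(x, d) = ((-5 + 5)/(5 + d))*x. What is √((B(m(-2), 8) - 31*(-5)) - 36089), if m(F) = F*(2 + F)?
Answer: I*√35934 ≈ 189.56*I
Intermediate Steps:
B(x, d) = 0 (B(x, d) = (0/(5 + d))*x = 0*x = 0)
√((B(m(-2), 8) - 31*(-5)) - 36089) = √((0 - 31*(-5)) - 36089) = √((0 + 155) - 36089) = √(155 - 36089) = √(-35934) = I*√35934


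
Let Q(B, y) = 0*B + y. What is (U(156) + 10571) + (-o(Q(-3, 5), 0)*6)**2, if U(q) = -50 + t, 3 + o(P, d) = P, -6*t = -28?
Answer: 32009/3 ≈ 10670.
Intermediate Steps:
t = 14/3 (t = -1/6*(-28) = 14/3 ≈ 4.6667)
Q(B, y) = y (Q(B, y) = 0 + y = y)
o(P, d) = -3 + P
U(q) = -136/3 (U(q) = -50 + 14/3 = -136/3)
(U(156) + 10571) + (-o(Q(-3, 5), 0)*6)**2 = (-136/3 + 10571) + (-(-3 + 5)*6)**2 = 31577/3 + (-1*2*6)**2 = 31577/3 + (-2*6)**2 = 31577/3 + (-12)**2 = 31577/3 + 144 = 32009/3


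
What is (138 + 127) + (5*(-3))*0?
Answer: 265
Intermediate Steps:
(138 + 127) + (5*(-3))*0 = 265 - 15*0 = 265 + 0 = 265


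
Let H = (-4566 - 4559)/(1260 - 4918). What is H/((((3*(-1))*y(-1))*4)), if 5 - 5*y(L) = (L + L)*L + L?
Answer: -45625/175584 ≈ -0.25985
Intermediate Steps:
y(L) = 1 - 2*L²/5 - L/5 (y(L) = 1 - ((L + L)*L + L)/5 = 1 - ((2*L)*L + L)/5 = 1 - (2*L² + L)/5 = 1 - (L + 2*L²)/5 = 1 + (-2*L²/5 - L/5) = 1 - 2*L²/5 - L/5)
H = 9125/3658 (H = -9125/(-3658) = -9125*(-1/3658) = 9125/3658 ≈ 2.4945)
H/((((3*(-1))*y(-1))*4)) = 9125/(3658*((((3*(-1))*(1 - ⅖*(-1)² - ⅕*(-1)))*4))) = 9125/(3658*((-3*(1 - ⅖*1 + ⅕)*4))) = 9125/(3658*((-3*(1 - ⅖ + ⅕)*4))) = 9125/(3658*((-3*⅘*4))) = 9125/(3658*((-12/5*4))) = 9125/(3658*(-48/5)) = (9125/3658)*(-5/48) = -45625/175584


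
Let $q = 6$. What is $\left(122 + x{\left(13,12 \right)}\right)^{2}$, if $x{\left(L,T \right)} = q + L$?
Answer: $19881$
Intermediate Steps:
$x{\left(L,T \right)} = 6 + L$
$\left(122 + x{\left(13,12 \right)}\right)^{2} = \left(122 + \left(6 + 13\right)\right)^{2} = \left(122 + 19\right)^{2} = 141^{2} = 19881$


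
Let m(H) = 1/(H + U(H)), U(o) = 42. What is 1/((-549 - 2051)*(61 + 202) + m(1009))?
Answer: -1051/718673799 ≈ -1.4624e-6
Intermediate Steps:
m(H) = 1/(42 + H) (m(H) = 1/(H + 42) = 1/(42 + H))
1/((-549 - 2051)*(61 + 202) + m(1009)) = 1/((-549 - 2051)*(61 + 202) + 1/(42 + 1009)) = 1/(-2600*263 + 1/1051) = 1/(-683800 + 1/1051) = 1/(-718673799/1051) = -1051/718673799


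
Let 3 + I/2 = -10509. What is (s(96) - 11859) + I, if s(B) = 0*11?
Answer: -32883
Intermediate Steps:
I = -21024 (I = -6 + 2*(-10509) = -6 - 21018 = -21024)
s(B) = 0
(s(96) - 11859) + I = (0 - 11859) - 21024 = -11859 - 21024 = -32883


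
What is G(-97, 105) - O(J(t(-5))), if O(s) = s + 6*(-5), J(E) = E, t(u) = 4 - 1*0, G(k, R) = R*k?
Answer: -10159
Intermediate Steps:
t(u) = 4 (t(u) = 4 + 0 = 4)
O(s) = -30 + s (O(s) = s - 30 = -30 + s)
G(-97, 105) - O(J(t(-5))) = 105*(-97) - (-30 + 4) = -10185 - 1*(-26) = -10185 + 26 = -10159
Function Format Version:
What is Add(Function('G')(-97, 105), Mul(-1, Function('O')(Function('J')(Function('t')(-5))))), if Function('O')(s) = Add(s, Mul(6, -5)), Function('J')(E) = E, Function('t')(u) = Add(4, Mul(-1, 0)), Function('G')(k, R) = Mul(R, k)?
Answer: -10159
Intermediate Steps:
Function('t')(u) = 4 (Function('t')(u) = Add(4, 0) = 4)
Function('O')(s) = Add(-30, s) (Function('O')(s) = Add(s, -30) = Add(-30, s))
Add(Function('G')(-97, 105), Mul(-1, Function('O')(Function('J')(Function('t')(-5))))) = Add(Mul(105, -97), Mul(-1, Add(-30, 4))) = Add(-10185, Mul(-1, -26)) = Add(-10185, 26) = -10159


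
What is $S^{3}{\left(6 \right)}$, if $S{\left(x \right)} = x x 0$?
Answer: $0$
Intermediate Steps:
$S{\left(x \right)} = 0$ ($S{\left(x \right)} = x^{2} \cdot 0 = 0$)
$S^{3}{\left(6 \right)} = 0^{3} = 0$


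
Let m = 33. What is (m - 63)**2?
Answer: 900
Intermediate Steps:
(m - 63)**2 = (33 - 63)**2 = (-30)**2 = 900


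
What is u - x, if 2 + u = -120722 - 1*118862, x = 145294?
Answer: -384880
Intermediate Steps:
u = -239586 (u = -2 + (-120722 - 1*118862) = -2 + (-120722 - 118862) = -2 - 239584 = -239586)
u - x = -239586 - 1*145294 = -239586 - 145294 = -384880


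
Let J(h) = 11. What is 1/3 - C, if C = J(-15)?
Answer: -32/3 ≈ -10.667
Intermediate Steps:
C = 11
1/3 - C = 1/3 - 1*11 = 1/3 - 11 = -32/3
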